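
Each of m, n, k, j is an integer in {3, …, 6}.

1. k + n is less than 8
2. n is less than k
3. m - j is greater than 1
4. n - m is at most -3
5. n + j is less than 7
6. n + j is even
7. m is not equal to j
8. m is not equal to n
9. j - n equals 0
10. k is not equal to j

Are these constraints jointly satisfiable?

Satisfiable

The assignment m = 6, n = 3, k = 4, j = 3 works:
  constraint 1 holds since k + n = 7.
  constraint 3 holds since m - j = 3.
The rest check out directly.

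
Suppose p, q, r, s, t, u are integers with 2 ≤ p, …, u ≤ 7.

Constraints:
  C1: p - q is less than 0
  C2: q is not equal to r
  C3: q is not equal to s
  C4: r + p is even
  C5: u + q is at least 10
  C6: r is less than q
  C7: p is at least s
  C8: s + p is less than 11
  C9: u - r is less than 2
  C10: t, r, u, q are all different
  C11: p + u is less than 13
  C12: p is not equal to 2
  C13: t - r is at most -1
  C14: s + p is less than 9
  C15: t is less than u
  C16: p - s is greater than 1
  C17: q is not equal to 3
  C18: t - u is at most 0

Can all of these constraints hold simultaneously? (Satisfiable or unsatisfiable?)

Try p = 6, q = 7, r = 6, s = 2, t = 2, u = 5.
Check constraint 1: p - q = -1; constraint 5: u + q = 12; constraint 8: s + p = 8. The remaining constraints are straightforward to verify.

Satisfiable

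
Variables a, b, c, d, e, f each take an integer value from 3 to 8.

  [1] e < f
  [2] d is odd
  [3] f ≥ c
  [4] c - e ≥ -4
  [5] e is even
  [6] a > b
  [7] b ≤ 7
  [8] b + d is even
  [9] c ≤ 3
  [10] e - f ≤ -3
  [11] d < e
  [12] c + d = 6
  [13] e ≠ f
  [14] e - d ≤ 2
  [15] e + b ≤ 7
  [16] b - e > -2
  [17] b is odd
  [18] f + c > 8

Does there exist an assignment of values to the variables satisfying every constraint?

Try a = 6, b = 3, c = 3, d = 3, e = 4, f = 8.
Check constraint 4: c - e = -1; constraint 10: e - f = -4; constraint 12: c + d = 6. The remaining constraints are straightforward to verify.

Satisfiable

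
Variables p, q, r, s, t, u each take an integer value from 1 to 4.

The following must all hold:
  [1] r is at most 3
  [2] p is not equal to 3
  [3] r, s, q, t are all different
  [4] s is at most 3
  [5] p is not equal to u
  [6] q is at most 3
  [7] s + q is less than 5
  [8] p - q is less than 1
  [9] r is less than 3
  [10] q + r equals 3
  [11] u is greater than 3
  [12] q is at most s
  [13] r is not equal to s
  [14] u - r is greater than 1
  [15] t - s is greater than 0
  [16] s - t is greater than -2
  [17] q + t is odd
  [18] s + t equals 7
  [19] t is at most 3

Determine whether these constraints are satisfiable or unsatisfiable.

Constraints 1, 4, 6, and 19 confine each of r, s, q, t to the 3 values {1, …, 3} (the domain already gives each ≥ 1).
Constraint 3 requires all 4 of them to be distinct, but only 3 values are available — impossible by the pigeonhole principle.

Unsatisfiable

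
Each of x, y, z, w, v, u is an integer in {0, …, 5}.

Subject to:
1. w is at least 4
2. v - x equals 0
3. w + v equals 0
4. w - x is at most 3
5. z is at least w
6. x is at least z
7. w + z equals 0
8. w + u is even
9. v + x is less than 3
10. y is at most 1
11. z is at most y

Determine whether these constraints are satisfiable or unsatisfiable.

From constraints 1 and 5: z ≥ w and w ≥ 4, so z ≥ 4. From constraints 10 and 11: z ≤ y and y ≤ 1, so z ≤ 1. But 1 < 4, so no value of z works.

Unsatisfiable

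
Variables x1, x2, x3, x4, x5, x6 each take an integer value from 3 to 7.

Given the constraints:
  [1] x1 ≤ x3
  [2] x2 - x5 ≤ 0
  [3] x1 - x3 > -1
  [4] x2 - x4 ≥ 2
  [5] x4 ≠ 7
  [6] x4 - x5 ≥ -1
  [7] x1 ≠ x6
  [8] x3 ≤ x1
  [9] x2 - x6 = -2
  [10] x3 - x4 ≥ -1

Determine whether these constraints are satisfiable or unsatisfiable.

Unsatisfiable

Constraints 2, 4, and 6 give x4 − x5 ≥ -1, x5 − x2 ≥ 0, x2 − x4 ≥ 2.
Adding all 3 inequalities: the left sides telescope to 0, and the right sides sum to (-1) + 0 + 2 = 1. So 0 ≥ 1, which is false.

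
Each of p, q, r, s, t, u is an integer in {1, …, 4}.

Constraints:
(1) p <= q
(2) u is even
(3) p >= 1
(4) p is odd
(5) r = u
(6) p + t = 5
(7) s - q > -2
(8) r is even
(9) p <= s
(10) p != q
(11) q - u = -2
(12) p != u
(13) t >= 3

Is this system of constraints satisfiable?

Try p = 1, q = 2, r = 4, s = 3, t = 4, u = 4.
Check constraint 6: p + t = 5; constraint 7: s - q = 1. The remaining constraints are straightforward to verify.

Satisfiable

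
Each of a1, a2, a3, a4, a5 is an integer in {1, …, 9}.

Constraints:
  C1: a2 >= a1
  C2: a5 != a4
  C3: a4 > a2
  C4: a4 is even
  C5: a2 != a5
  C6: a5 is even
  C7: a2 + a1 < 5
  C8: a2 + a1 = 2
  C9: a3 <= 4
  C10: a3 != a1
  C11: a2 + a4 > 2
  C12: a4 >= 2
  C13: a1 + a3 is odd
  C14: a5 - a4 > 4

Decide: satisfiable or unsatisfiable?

Try a1 = 1, a2 = 1, a3 = 4, a4 = 2, a5 = 8.
Check constraint 7: a2 + a1 = 2; constraint 8: a2 + a1 = 2; constraint 11: a2 + a4 = 3. The remaining constraints are straightforward to verify.

Satisfiable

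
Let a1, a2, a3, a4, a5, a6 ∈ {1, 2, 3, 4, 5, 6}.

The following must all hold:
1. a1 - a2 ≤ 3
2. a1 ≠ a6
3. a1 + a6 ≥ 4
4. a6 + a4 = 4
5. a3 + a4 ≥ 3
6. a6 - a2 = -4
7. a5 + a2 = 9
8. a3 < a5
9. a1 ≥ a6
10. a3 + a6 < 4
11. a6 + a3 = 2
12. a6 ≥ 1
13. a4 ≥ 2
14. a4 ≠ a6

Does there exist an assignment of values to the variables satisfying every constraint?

Satisfiable

The assignment a1 = 6, a2 = 5, a3 = 1, a4 = 3, a5 = 4, a6 = 1 works:
  constraint 1 holds since a1 - a2 = 1.
  constraint 3 holds since a1 + a6 = 7.
  constraint 4 holds since a6 + a4 = 4.
The rest check out directly.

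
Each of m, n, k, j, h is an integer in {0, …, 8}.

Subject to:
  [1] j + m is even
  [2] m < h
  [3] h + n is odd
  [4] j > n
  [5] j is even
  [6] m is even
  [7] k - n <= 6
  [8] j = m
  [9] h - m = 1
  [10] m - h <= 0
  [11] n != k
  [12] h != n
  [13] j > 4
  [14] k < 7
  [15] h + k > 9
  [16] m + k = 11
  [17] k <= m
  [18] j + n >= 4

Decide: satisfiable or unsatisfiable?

Try m = 6, n = 0, k = 5, j = 6, h = 7.
Check constraint 7: k - n = 5; constraint 9: h - m = 1; constraint 10: m - h = -1. The remaining constraints are straightforward to verify.

Satisfiable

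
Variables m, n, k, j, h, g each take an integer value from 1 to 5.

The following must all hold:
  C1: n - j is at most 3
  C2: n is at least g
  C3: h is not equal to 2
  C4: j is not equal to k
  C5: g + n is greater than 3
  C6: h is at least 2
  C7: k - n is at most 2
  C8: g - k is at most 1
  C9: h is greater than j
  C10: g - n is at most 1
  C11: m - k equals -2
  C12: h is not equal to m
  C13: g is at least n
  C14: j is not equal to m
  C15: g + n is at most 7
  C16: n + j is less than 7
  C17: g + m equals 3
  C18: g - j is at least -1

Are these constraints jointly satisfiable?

Try m = 1, n = 2, k = 3, j = 2, h = 5, g = 2.
Check constraint 1: n - j = 0; constraint 5: g + n = 4. The remaining constraints are straightforward to verify.

Satisfiable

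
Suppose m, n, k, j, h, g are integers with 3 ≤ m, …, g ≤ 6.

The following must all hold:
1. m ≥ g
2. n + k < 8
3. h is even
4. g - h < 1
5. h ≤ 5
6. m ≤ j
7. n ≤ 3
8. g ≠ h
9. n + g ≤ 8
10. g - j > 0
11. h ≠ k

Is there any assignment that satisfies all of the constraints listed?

Unsatisfiable

Constraints 1, 6, and 10 give j < g, g ≤ m, m ≤ j. Chaining: j < g ≤ m ≤ j, which forces j < j — impossible.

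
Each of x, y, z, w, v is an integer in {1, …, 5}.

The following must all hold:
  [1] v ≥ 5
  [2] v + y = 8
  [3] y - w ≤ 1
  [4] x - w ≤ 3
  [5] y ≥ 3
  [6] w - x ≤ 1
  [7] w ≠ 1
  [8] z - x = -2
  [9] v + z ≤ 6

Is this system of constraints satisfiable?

Try x = 3, y = 3, z = 1, w = 3, v = 5.
Check constraint 2: v + y = 8; constraint 3: y - w = 0. The remaining constraints are straightforward to verify.

Satisfiable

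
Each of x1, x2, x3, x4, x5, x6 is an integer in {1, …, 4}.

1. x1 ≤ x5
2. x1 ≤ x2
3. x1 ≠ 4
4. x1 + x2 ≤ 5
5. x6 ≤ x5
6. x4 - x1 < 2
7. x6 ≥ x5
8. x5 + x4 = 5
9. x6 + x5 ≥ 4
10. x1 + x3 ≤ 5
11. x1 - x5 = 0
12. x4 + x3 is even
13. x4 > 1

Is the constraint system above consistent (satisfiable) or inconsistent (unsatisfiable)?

Try x1 = 2, x2 = 2, x3 = 1, x4 = 3, x5 = 2, x6 = 2.
Check constraint 4: x1 + x2 = 4; constraint 6: x4 - x1 = 1. The remaining constraints are straightforward to verify.

Satisfiable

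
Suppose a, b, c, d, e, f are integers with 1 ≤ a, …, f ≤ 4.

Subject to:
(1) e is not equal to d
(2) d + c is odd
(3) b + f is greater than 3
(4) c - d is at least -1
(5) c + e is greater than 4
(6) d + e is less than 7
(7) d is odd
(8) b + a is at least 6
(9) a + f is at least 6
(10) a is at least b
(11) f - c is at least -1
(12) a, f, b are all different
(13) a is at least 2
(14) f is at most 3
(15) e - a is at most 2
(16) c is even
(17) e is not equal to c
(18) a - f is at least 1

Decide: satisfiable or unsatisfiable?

The assignment a = 4, b = 2, c = 2, d = 1, e = 4, f = 3 works:
  constraint 3 holds since b + f = 5.
  constraint 4 holds since c - d = 1.
The rest check out directly.

Satisfiable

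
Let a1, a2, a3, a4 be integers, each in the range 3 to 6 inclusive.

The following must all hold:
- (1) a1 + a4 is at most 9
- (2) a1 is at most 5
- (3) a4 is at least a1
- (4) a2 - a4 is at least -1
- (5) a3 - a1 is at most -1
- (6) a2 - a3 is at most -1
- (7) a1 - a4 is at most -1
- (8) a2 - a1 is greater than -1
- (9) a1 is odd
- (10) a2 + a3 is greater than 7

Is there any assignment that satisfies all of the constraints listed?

Constraints 4, 5, 6, and 7 give a3 − a2 ≥ 1, a2 − a4 ≥ -1, a4 − a1 ≥ 1, a1 − a3 ≥ 1.
Adding all 4 inequalities: the left sides telescope to 0, and the right sides sum to 1 + (-1) + 1 + 1 = 2. So 0 ≥ 2, which is false.

Unsatisfiable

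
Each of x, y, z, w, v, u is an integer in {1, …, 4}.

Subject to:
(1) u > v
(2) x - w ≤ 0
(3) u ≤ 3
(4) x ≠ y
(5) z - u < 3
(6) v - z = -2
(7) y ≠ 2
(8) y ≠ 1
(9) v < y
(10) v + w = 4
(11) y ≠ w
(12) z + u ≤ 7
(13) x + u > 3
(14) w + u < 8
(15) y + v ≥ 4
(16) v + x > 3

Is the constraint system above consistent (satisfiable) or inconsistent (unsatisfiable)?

Satisfiable

One satisfying assignment is x = 3, y = 4, z = 3, w = 3, v = 1, u = 3.
For the less obvious constraints — constraint 2: x - w = 0; constraint 5: z - u = 0; constraint 6: v - z = -2 — and the others hold by inspection.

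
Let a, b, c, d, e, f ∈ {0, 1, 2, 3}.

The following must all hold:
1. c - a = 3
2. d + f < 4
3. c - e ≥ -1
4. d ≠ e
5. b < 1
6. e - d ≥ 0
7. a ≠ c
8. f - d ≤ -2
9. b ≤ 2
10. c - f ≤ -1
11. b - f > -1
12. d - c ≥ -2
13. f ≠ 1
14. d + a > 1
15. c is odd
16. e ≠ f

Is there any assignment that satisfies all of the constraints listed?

Constraints 3, 6, 8, and 10 give c − e ≥ -1, e − d ≥ 0, d − f ≥ 2, f − c ≥ 1.
Adding all 4 inequalities: the left sides telescope to 0, and the right sides sum to (-1) + 0 + 2 + 1 = 2. So 0 ≥ 2, which is false.

Unsatisfiable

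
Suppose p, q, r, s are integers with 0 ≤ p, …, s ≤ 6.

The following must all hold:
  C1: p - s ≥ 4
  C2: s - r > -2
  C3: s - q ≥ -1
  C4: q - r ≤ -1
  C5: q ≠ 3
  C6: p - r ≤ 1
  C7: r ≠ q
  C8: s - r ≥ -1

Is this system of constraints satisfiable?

Constraints 1, 6, and 8 give r − p ≥ -1, p − s ≥ 4, s − r ≥ -1.
Adding all 3 inequalities: the left sides telescope to 0, and the right sides sum to (-1) + 4 + (-1) = 2. So 0 ≥ 2, which is false.

Unsatisfiable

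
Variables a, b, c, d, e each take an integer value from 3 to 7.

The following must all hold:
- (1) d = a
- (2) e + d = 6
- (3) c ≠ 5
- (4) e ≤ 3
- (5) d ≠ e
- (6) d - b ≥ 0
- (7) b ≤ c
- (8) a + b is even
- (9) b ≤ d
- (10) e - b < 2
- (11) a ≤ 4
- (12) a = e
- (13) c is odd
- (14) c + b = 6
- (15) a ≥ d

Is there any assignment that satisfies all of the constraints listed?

From constraints 1 and 12, d = a = e, so d = e. But constraint 5 says d ≠ e. Contradiction.

Unsatisfiable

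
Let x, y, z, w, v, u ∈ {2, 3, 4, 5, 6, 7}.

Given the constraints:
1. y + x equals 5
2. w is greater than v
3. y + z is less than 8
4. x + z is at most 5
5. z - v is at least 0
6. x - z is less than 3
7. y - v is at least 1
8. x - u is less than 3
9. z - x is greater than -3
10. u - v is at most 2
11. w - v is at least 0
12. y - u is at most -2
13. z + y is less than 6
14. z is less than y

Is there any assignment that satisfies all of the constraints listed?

Constraints 7, 10, and 12 give v − u ≥ -2, u − y ≥ 2, y − v ≥ 1.
Adding all 3 inequalities: the left sides telescope to 0, and the right sides sum to (-2) + 2 + 1 = 1. So 0 ≥ 1, which is false.

Unsatisfiable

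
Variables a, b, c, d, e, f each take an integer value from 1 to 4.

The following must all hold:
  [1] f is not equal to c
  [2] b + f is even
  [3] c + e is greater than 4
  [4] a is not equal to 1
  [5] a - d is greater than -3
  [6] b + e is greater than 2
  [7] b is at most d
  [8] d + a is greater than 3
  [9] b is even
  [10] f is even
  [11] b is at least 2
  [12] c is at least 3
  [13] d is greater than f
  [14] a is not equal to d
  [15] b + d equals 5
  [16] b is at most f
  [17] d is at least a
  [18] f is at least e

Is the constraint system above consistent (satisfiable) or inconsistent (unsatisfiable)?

Setting (a, b, c, d, e, f) = (2, 2, 4, 3, 1, 2) satisfies everything: constraint 3: c + e = 5; constraint 5: a - d = -1, and the others follow.

Satisfiable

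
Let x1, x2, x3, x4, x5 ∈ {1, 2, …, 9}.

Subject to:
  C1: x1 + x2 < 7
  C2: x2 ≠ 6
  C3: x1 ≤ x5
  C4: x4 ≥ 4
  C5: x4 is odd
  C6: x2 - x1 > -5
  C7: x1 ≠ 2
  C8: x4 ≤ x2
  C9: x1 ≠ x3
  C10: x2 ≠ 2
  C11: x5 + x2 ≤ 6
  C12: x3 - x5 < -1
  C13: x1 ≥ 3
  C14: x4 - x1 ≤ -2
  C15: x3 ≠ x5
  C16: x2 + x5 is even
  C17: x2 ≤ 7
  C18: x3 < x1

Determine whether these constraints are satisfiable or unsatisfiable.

From constraints 3 and 13: x5 ≥ x1 ≥ 3. From constraints 4 and 8: x2 ≥ x4 ≥ 4. Hence x5 + x2 ≥ 7. But constraint 11 requires x5 + x2 ≤ 6, and 6 < 7. Contradiction.

Unsatisfiable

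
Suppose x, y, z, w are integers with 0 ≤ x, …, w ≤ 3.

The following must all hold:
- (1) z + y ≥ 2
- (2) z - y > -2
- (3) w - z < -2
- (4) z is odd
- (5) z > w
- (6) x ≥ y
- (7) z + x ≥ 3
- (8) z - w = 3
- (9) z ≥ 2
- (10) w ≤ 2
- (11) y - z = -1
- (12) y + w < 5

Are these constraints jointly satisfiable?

Take x = 3, y = 2, z = 3, w = 0. Then constraint 1: z + y = 5; constraint 2: z - y = 1; constraint 3: w - z = -3, and every other listed constraint is also met.

Satisfiable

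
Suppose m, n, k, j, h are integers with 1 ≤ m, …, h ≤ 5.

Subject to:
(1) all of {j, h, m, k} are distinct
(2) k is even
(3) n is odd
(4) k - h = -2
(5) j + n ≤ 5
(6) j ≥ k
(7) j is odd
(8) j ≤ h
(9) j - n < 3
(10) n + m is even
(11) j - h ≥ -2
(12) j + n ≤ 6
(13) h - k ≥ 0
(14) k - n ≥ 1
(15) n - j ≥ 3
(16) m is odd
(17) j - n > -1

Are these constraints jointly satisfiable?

Constraints 11, 13, 14, and 15 give j − h ≥ -2, h − k ≥ 0, k − n ≥ 1, n − j ≥ 3.
Adding all 4 inequalities: the left sides telescope to 0, and the right sides sum to (-2) + 0 + 1 + 3 = 2. So 0 ≥ 2, which is false.

Unsatisfiable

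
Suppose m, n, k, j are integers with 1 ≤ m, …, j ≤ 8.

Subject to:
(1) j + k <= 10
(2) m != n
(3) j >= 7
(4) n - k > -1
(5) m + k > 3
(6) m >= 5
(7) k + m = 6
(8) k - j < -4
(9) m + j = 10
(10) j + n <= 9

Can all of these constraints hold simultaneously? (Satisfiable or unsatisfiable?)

Unsatisfiable

From constraint 6: m ≥ 5. From constraint 3: j ≥ 7. Hence m + j ≥ 12. But constraint 9 requires m + j = 10, and 10 < 12. Contradiction.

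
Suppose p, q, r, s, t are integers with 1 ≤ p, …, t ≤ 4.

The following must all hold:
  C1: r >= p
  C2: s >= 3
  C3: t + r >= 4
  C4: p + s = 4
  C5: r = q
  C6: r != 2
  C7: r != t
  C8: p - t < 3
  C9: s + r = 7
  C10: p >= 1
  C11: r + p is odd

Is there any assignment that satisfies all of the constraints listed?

Try p = 1, q = 4, r = 4, s = 3, t = 1.
Check constraint 3: t + r = 5; constraint 4: p + s = 4. The remaining constraints are straightforward to verify.

Satisfiable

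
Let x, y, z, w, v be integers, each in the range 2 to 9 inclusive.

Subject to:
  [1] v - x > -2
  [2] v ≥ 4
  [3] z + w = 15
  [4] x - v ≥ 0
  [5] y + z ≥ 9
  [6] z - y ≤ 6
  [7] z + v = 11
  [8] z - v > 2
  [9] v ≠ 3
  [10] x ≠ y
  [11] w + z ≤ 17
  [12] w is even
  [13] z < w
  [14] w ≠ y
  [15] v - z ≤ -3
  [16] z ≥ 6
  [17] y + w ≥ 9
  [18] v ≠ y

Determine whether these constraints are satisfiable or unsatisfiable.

Satisfiable

Take x = 4, y = 2, z = 7, w = 8, v = 4. Then constraint 1: v - x = 0; constraint 3: z + w = 15, and every other listed constraint is also met.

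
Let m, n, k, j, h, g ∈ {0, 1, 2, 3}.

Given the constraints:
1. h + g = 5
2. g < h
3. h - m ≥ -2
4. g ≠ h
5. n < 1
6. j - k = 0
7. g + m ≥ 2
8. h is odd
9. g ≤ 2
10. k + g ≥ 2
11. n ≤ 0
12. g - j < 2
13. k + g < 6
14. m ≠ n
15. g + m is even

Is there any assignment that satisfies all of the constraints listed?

The assignment m = 2, n = 0, k = 2, j = 2, h = 3, g = 2 works:
  constraint 1 holds since h + g = 5.
  constraint 3 holds since h - m = 1.
  constraint 6 holds since j - k = 0.
The rest check out directly.

Satisfiable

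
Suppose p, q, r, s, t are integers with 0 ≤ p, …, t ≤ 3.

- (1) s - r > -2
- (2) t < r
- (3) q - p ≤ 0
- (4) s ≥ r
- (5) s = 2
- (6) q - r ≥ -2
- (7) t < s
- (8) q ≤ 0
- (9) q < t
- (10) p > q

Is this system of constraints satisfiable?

Try p = 2, q = 0, r = 2, s = 2, t = 1.
Check constraint 1: s - r = 0; constraint 3: q - p = -2. The remaining constraints are straightforward to verify.

Satisfiable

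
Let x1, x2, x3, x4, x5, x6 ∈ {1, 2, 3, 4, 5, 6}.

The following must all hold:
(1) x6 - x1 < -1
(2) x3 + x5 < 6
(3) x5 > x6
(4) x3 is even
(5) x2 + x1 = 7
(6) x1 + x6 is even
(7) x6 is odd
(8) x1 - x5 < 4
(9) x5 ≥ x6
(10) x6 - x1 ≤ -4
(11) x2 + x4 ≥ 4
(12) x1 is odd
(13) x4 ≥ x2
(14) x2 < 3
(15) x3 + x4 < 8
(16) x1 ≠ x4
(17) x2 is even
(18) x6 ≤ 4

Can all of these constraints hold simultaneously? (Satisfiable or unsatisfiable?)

Try x1 = 5, x2 = 2, x3 = 2, x4 = 4, x5 = 2, x6 = 1.
Check constraint 1: x6 - x1 = -4; constraint 2: x3 + x5 = 4; constraint 5: x2 + x1 = 7. The remaining constraints are straightforward to verify.

Satisfiable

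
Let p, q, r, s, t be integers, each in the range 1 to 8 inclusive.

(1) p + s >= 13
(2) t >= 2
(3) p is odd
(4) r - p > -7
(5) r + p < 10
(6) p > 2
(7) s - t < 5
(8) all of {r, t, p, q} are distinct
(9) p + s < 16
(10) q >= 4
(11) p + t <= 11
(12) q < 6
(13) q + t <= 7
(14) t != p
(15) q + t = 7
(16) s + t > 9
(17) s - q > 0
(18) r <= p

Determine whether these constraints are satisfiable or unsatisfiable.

Take p = 7, q = 4, r = 2, s = 7, t = 3. Then constraint 1: p + s = 14; constraint 4: r - p = -5, and every other listed constraint is also met.

Satisfiable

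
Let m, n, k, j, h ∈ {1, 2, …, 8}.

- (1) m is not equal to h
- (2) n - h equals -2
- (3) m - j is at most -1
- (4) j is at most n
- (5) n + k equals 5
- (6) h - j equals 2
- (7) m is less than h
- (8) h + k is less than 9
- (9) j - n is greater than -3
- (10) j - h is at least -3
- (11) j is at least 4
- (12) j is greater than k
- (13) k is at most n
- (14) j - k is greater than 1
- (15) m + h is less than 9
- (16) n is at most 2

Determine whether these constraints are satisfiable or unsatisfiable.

Unsatisfiable

From constraint 11: j ≥ 4. From constraints 4 and 16: j ≤ n and n ≤ 2, so j ≤ 2. But 2 < 4, so no value of j works.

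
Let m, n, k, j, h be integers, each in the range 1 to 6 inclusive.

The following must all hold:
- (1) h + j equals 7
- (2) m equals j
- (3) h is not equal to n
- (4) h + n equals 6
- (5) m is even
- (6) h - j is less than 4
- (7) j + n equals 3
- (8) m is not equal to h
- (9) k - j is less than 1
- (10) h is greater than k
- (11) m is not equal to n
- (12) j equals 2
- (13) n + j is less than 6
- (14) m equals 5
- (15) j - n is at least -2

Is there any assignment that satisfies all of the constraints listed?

Unsatisfiable

Constraint 14 fixes m = 5 and constraint 12 fixes j = 2, but constraint 2 requires m = j. Since 5 ≠ 2, contradiction.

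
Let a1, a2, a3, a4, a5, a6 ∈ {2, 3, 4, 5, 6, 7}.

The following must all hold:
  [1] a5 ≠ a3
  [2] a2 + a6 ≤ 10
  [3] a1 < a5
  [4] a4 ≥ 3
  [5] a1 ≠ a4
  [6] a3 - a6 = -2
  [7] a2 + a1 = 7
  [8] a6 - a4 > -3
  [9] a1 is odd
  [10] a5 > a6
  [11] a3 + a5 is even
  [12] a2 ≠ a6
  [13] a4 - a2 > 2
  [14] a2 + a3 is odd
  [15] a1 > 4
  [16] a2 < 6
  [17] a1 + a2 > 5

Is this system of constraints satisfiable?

Satisfiable

One satisfying assignment is a1 = 5, a2 = 2, a3 = 3, a4 = 7, a5 = 7, a6 = 5.
For the less obvious constraints — constraint 2: a2 + a6 = 7; constraint 6: a3 - a6 = -2; constraint 7: a2 + a1 = 7 — and the others hold by inspection.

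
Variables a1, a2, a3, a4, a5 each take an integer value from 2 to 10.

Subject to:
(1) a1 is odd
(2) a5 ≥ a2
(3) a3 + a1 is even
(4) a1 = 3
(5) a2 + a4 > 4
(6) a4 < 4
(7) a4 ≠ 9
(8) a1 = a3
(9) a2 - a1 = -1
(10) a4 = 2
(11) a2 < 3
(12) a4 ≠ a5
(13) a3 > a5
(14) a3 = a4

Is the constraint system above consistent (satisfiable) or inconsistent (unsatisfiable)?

Unsatisfiable

Constraint 4 fixes a1 = 3 and constraint 10 fixes a4 = 2. Constraints 8 and 14 give a1 = a3 = a4, so a1 = a4. But 3 ≠ 2 — contradiction.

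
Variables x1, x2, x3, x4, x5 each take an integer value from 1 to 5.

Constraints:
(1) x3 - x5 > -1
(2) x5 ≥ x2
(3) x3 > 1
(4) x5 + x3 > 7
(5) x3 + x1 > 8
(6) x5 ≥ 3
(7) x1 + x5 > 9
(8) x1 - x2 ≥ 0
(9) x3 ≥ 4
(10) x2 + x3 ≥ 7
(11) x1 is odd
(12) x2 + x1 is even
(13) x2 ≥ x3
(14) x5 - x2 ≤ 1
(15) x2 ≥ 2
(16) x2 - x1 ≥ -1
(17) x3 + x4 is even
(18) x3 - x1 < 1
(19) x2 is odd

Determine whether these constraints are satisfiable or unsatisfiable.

Take x1 = 5, x2 = 5, x3 = 5, x4 = 5, x5 = 5. Then constraint 1: x3 - x5 = 0; constraint 4: x5 + x3 = 10; constraint 5: x3 + x1 = 10, and every other listed constraint is also met.

Satisfiable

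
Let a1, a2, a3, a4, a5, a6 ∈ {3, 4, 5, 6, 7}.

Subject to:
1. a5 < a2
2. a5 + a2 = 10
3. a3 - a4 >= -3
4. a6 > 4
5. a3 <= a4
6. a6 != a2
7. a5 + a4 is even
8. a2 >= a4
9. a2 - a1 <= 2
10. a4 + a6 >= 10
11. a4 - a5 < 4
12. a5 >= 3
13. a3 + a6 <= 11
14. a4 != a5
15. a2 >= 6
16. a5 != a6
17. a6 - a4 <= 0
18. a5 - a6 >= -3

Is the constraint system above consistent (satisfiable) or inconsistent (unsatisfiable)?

Satisfiable

Take a1 = 5, a2 = 6, a3 = 3, a4 = 6, a5 = 4, a6 = 5. Then constraint 2: a5 + a2 = 10; constraint 3: a3 - a4 = -3, and every other listed constraint is also met.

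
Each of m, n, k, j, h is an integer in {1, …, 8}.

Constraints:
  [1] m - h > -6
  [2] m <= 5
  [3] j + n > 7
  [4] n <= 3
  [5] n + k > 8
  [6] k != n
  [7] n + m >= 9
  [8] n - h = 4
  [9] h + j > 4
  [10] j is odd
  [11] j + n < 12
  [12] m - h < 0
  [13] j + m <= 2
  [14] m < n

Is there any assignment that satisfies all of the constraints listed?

Unsatisfiable

From constraint 4: n ≤ 3. From constraint 2: m ≤ 5. Hence n + m ≤ 8. But constraint 7 requires n + m ≥ 9, and 9 > 8. Contradiction.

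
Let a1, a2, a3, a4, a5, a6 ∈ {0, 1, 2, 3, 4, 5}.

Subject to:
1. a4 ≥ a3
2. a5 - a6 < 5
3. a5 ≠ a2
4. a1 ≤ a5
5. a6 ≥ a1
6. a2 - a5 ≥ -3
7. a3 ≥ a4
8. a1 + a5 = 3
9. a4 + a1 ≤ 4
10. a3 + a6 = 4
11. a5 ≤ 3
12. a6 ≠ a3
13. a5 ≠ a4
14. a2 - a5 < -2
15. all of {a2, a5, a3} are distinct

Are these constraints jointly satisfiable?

Take a1 = 0, a2 = 0, a3 = 4, a4 = 4, a5 = 3, a6 = 0. Then constraint 2: a5 - a6 = 3; constraint 6: a2 - a5 = -3; constraint 8: a1 + a5 = 3, and every other listed constraint is also met.

Satisfiable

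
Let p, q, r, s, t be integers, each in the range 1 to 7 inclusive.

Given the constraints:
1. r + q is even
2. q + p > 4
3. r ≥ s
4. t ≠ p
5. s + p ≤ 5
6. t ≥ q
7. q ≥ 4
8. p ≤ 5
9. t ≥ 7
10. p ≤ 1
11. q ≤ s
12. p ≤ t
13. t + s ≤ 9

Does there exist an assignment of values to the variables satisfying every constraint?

Unsatisfiable

From constraint 9: t ≥ 7. From constraints 7 and 11: s ≥ q ≥ 4. Hence t + s ≥ 11. But constraint 13 requires t + s ≤ 9, and 9 < 11. Contradiction.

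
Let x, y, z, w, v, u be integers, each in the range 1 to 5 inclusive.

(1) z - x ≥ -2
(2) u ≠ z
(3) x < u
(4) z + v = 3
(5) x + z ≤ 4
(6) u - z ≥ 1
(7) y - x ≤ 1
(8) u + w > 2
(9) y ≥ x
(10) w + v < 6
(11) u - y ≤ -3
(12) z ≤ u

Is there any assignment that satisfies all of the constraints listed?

Unsatisfiable

Constraints 1, 6, 7, and 11 give z − x ≥ -2, x − y ≥ -1, y − u ≥ 3, u − z ≥ 1.
Adding all 4 inequalities: the left sides telescope to 0, and the right sides sum to (-2) + (-1) + 3 + 1 = 1. So 0 ≥ 1, which is false.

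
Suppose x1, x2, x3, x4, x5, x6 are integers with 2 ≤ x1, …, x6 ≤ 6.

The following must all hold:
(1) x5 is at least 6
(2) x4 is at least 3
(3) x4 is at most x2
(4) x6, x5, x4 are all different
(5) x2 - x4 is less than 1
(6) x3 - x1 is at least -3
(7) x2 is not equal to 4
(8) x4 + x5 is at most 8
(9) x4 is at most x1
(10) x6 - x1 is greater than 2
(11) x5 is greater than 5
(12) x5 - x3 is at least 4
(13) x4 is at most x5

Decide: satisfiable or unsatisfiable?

Unsatisfiable

From constraint 2: x4 ≥ 3. From constraint 1: x5 ≥ 6. Hence x4 + x5 ≥ 9. But constraint 8 requires x4 + x5 ≤ 8, and 8 < 9. Contradiction.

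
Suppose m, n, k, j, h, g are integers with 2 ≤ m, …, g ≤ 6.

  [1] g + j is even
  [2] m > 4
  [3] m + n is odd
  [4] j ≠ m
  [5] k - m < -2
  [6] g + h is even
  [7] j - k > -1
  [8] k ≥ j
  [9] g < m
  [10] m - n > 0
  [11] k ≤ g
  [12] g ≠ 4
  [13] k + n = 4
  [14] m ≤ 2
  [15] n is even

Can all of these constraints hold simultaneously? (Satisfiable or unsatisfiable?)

Unsatisfiable

From constraint 2: m ≥ 5. From constraint 14: m ≤ 2. But 2 < 5, so no value of m works.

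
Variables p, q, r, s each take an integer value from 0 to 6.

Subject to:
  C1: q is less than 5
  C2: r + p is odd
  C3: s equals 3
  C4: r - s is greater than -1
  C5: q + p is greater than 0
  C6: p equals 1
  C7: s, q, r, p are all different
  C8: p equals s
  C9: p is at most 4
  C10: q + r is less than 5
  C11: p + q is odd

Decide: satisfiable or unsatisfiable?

Unsatisfiable

Constraint 6 fixes p = 1 and constraint 3 fixes s = 3, but constraint 8 requires p = s. Since 1 ≠ 3, contradiction.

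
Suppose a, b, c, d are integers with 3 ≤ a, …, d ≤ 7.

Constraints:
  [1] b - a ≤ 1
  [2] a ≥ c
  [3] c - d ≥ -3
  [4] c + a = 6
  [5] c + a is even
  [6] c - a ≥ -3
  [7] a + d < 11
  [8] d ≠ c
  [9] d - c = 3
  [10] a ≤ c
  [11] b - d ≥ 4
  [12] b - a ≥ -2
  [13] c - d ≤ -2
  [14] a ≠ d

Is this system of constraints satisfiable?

Unsatisfiable

Constraints 1, 6, 11, and 13 give d − c ≥ 2, c − a ≥ -3, a − b ≥ -1, b − d ≥ 4.
Adding all 4 inequalities: the left sides telescope to 0, and the right sides sum to 2 + (-3) + (-1) + 4 = 2. So 0 ≥ 2, which is false.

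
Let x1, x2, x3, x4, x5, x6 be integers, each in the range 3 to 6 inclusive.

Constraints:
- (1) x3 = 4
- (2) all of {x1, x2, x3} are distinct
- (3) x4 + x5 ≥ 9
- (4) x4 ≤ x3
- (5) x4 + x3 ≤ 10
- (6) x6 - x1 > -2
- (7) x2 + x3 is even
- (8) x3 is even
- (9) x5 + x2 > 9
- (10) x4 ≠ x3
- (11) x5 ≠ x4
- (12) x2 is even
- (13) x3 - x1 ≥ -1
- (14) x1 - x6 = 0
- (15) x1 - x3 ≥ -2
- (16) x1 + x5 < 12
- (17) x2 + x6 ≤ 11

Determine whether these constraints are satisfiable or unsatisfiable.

One satisfying assignment is x1 = 3, x2 = 6, x3 = 4, x4 = 3, x5 = 6, x6 = 3.
For the less obvious constraints — constraint 3: x4 + x5 = 9; constraint 5: x4 + x3 = 7; constraint 6: x6 - x1 = 0 — and the others hold by inspection.

Satisfiable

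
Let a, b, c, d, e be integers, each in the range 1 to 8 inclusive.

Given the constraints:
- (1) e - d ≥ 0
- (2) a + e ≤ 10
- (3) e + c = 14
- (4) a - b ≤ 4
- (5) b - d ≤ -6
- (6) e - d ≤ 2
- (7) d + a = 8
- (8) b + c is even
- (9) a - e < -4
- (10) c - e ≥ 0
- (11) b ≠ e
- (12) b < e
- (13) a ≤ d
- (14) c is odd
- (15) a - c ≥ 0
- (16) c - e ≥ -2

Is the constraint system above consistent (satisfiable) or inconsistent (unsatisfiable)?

Unsatisfiable

Constraints 1, 4, 5, 10, and 15 give b − a ≥ -4, a − c ≥ 0, c − e ≥ 0, e − d ≥ 0, d − b ≥ 6.
Adding all 5 inequalities: the left sides telescope to 0, and the right sides sum to (-4) + 0 + 0 + 0 + 6 = 2. So 0 ≥ 2, which is false.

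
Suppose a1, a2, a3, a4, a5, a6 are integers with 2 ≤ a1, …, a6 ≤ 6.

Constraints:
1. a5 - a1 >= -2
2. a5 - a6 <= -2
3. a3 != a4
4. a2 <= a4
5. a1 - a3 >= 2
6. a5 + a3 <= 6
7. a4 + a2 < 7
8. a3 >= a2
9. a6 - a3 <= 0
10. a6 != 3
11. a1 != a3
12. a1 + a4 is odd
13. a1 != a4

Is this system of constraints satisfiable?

Constraints 1, 2, 5, and 9 give a3 − a6 ≥ 0, a6 − a5 ≥ 2, a5 − a1 ≥ -2, a1 − a3 ≥ 2.
Adding all 4 inequalities: the left sides telescope to 0, and the right sides sum to 0 + 2 + (-2) + 2 = 2. So 0 ≥ 2, which is false.

Unsatisfiable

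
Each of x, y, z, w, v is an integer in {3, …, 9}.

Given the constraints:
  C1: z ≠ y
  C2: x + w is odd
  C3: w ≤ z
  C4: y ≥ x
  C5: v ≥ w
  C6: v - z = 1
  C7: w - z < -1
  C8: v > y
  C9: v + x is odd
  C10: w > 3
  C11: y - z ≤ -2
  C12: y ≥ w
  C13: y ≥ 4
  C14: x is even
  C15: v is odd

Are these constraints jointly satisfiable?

Satisfiable

The assignment x = 6, y = 6, z = 8, w = 5, v = 9 works:
  constraint 6 holds since v - z = 1.
  constraint 7 holds since w - z = -3.
The rest check out directly.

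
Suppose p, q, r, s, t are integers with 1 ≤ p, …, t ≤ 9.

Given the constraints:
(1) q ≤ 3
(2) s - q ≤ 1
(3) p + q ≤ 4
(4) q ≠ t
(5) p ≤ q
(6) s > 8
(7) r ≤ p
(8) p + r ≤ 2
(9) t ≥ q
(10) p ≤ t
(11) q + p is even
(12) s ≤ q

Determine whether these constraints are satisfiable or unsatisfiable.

From constraint 6: s ≥ 9. From constraints 1 and 12: s ≤ q and q ≤ 3, so s ≤ 3. But 3 < 9, so no value of s works.

Unsatisfiable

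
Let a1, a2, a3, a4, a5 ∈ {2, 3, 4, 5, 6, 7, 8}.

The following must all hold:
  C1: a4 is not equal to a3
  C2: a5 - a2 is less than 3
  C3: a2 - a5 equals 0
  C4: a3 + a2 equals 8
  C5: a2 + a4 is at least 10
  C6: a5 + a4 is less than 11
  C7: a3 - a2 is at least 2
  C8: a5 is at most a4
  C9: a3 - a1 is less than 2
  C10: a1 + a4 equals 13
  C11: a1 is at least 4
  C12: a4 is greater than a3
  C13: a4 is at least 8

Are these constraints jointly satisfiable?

Take a1 = 5, a2 = 2, a3 = 6, a4 = 8, a5 = 2. Then constraint 2: a5 - a2 = 0; constraint 3: a2 - a5 = 0, and every other listed constraint is also met.

Satisfiable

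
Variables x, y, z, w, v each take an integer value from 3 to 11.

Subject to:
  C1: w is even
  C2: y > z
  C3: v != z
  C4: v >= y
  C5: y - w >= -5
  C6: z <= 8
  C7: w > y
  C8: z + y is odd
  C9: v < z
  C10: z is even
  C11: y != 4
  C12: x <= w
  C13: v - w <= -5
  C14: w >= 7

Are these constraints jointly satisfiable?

Unsatisfiable

Constraints 2, 4, and 9 give y ≤ v, v < z, z < y. Chaining: y ≤ v < z < y, which forces y < y — impossible.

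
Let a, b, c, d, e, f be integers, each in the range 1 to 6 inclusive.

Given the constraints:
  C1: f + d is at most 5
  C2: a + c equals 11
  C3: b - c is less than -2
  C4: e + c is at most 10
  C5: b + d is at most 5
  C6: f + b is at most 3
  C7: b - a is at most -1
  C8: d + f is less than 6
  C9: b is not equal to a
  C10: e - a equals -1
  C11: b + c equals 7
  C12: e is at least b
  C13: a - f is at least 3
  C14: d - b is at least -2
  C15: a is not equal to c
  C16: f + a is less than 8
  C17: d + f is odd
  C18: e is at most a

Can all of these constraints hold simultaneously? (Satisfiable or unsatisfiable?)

The assignment a = 6, b = 2, c = 5, d = 2, e = 5, f = 1 works:
  constraint 1 holds since f + d = 3.
  constraint 2 holds since a + c = 11.
  constraint 3 holds since b - c = -3.
The rest check out directly.

Satisfiable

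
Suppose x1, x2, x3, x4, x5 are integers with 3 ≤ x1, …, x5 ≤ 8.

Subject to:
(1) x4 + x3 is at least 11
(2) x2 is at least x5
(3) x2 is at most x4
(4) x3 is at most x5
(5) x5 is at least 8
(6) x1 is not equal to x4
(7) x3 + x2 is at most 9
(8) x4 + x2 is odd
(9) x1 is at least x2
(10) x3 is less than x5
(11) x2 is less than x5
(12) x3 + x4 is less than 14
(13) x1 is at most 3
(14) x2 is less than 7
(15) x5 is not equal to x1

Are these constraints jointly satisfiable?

From constraints 2 and 5: x2 ≥ x5 and x5 ≥ 8, so x2 ≥ 8. From constraints 9 and 13: x2 ≤ x1 and x1 ≤ 3, so x2 ≤ 3. But 3 < 8, so no value of x2 works.

Unsatisfiable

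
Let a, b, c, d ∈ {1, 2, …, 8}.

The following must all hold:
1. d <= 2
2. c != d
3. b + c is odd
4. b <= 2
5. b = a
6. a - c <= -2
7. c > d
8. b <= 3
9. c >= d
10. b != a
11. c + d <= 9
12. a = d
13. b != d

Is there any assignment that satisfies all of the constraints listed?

From constraints 5 and 12, b = a = d, so b = d. But constraint 13 says b ≠ d. Contradiction.

Unsatisfiable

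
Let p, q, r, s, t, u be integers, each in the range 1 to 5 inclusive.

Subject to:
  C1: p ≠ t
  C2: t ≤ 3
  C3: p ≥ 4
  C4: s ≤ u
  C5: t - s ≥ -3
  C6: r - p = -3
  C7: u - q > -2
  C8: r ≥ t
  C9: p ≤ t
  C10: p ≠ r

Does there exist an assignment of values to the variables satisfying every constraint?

Unsatisfiable

From constraints 3 and 9: t ≥ p and p ≥ 4, so t ≥ 4. From constraint 2: t ≤ 3. But 3 < 4, so no value of t works.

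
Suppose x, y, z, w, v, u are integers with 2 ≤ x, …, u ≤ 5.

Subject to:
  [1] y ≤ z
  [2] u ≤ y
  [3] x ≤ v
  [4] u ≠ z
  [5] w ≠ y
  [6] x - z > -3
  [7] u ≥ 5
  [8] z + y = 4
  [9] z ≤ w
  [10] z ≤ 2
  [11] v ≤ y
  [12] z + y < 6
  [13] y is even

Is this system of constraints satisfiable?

From constraints 2 and 7: y ≥ u and u ≥ 5, so y ≥ 5. From constraints 1 and 10: y ≤ z and z ≤ 2, so y ≤ 2. But 2 < 5, so no value of y works.

Unsatisfiable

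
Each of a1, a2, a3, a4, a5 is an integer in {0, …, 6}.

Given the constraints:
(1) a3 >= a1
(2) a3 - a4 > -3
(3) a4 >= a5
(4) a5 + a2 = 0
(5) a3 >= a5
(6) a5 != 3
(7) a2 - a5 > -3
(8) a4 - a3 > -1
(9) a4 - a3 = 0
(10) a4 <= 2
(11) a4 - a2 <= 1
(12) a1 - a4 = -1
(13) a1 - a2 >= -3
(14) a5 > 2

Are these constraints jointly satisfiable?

Unsatisfiable

From constraint 14: a5 ≥ 3. From constraints 3 and 10: a5 ≤ a4 and a4 ≤ 2, so a5 ≤ 2. But 2 < 3, so no value of a5 works.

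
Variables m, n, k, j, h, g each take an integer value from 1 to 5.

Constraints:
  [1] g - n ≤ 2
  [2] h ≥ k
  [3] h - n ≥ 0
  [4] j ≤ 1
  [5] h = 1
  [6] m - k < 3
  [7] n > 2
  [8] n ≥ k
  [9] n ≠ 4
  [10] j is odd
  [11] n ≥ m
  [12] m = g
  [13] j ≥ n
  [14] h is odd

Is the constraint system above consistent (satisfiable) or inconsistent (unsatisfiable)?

From constraint 7: n ≥ 3. From constraints 4 and 13: n ≤ j and j ≤ 1, so n ≤ 1. But 1 < 3, so no value of n works.

Unsatisfiable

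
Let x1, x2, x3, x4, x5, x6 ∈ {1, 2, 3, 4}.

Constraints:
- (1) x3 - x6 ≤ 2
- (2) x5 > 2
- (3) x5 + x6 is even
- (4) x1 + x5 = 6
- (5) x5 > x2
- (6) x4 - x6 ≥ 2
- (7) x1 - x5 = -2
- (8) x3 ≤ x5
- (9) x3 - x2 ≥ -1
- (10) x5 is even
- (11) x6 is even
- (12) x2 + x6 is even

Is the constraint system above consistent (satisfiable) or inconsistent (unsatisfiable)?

Take x1 = 2, x2 = 2, x3 = 4, x4 = 4, x5 = 4, x6 = 2. Then constraint 1: x3 - x6 = 2; constraint 4: x1 + x5 = 6, and every other listed constraint is also met.

Satisfiable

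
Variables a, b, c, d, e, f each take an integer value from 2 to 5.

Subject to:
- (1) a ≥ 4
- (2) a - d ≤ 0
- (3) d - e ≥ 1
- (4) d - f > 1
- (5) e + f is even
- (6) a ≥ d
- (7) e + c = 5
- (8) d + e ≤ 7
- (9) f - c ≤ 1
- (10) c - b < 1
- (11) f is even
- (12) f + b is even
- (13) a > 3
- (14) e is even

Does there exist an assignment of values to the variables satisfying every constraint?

Setting (a, b, c, d, e, f) = (5, 4, 3, 5, 2, 2) satisfies everything: constraint 2: a - d = 0; constraint 3: d - e = 3, and the others follow.

Satisfiable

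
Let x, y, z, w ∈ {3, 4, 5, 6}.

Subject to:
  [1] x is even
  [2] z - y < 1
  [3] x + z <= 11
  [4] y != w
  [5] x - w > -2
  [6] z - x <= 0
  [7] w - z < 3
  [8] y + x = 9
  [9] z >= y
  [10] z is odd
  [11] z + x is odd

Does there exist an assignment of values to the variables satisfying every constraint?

One satisfying assignment is x = 6, y = 3, z = 3, w = 5.
For the less obvious constraints — constraint 2: z - y = 0; constraint 3: x + z = 9; constraint 5: x - w = 1 — and the others hold by inspection.

Satisfiable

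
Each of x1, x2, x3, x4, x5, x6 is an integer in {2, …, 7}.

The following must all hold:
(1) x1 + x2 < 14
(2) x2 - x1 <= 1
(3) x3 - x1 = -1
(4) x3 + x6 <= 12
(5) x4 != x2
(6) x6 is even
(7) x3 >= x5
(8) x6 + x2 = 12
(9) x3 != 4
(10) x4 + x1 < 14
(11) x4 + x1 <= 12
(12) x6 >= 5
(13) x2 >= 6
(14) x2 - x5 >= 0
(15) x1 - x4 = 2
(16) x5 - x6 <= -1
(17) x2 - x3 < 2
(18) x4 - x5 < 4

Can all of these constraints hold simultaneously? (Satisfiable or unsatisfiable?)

Satisfiable

One satisfying assignment is x1 = 7, x2 = 6, x3 = 6, x4 = 5, x5 = 3, x6 = 6.
For the less obvious constraints — constraint 1: x1 + x2 = 13; constraint 2: x2 - x1 = -1; constraint 3: x3 - x1 = -1 — and the others hold by inspection.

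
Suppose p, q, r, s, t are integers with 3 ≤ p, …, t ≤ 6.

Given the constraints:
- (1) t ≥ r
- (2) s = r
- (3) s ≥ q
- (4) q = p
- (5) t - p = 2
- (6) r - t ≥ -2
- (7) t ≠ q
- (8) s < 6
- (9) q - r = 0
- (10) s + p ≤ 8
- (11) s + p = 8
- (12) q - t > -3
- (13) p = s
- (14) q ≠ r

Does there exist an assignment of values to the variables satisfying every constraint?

From constraints 2, 4, and 13, q = p = s = r, so q = r. But constraint 14 says q ≠ r. Contradiction.

Unsatisfiable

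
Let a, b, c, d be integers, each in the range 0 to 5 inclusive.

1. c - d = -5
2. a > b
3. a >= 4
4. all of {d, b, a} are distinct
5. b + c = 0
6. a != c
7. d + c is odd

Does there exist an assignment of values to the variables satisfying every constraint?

One satisfying assignment is a = 4, b = 0, c = 0, d = 5.
For the less obvious constraints — constraint 1: c - d = -5; constraint 5: b + c = 0 — and the others hold by inspection.

Satisfiable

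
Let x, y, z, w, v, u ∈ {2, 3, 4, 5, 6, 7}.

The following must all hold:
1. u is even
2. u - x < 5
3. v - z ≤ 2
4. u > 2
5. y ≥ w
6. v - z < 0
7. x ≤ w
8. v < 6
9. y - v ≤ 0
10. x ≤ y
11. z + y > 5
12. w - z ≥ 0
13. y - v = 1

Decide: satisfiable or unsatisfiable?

Constraints 5, 6, 9, and 12 give z ≤ w, w ≤ y, y ≤ v, v < z. Chaining: z ≤ w ≤ y ≤ v < z, which forces z < z — impossible.

Unsatisfiable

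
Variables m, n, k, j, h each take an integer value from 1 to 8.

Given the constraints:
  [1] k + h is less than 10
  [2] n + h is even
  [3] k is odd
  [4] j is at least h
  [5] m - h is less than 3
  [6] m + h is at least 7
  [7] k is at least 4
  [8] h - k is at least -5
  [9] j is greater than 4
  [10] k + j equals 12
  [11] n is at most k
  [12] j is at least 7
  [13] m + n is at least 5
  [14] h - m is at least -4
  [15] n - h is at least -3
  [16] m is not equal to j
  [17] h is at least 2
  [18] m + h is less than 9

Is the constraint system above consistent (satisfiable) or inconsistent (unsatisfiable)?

One satisfying assignment is m = 4, n = 1, k = 5, j = 7, h = 3.
For the less obvious constraints — constraint 1: k + h = 8; constraint 5: m - h = 1; constraint 6: m + h = 7 — and the others hold by inspection.

Satisfiable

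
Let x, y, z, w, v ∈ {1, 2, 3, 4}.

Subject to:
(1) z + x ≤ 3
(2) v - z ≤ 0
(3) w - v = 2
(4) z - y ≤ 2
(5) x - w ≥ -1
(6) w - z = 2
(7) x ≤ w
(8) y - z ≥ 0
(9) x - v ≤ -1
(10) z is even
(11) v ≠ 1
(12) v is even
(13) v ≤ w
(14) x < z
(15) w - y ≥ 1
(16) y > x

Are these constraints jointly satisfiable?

Unsatisfiable

Constraints 2, 5, 8, 9, and 15 give x − w ≥ -1, w − y ≥ 1, y − z ≥ 0, z − v ≥ 0, v − x ≥ 1.
Adding all 5 inequalities: the left sides telescope to 0, and the right sides sum to (-1) + 1 + 0 + 0 + 1 = 1. So 0 ≥ 1, which is false.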